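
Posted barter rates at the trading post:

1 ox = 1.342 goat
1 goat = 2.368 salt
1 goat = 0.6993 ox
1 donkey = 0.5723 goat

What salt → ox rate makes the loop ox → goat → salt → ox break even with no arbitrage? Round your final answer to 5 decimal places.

Known legs of the cycle: 1.342 × 2.368 = 3.177856
For no arbitrage the full-cycle product must be 1, so the missing rate is 1 / 3.177856 ≈ 0.3146776.

0.31468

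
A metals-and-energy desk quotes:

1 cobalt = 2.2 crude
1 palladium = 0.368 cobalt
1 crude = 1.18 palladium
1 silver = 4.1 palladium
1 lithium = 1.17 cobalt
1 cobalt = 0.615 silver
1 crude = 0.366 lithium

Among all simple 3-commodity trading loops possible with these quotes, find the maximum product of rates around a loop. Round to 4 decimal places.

cobalt→crude→palladium→cobalt: 2.2 × 1.18 × 0.368 = 0.95533
cobalt→crude→lithium→cobalt: 2.2 × 0.366 × 1.17 = 0.94208
cobalt→silver→palladium→cobalt: 0.615 × 4.1 × 0.368 = 0.92791
Maximum is cobalt→crude→palladium→cobalt at 0.9553; no arbitrage — every cycle loses value.

0.9553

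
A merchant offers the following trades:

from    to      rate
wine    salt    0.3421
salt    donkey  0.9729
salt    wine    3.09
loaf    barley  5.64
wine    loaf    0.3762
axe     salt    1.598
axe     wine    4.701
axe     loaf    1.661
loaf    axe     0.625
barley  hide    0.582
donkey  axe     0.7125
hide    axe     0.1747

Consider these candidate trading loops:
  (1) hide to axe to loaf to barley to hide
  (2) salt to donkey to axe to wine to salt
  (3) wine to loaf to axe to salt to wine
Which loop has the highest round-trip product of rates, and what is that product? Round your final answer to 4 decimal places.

1.1610

(1) 0.1747 × 1.661 × 5.64 × 0.582 = 0.95250
(2) 0.9729 × 0.7125 × 4.701 × 0.3421 = 1.11480
(3) 0.3762 × 0.625 × 1.598 × 3.09 = 1.16100
Highest is cycle (3) at 1.1610 (>1, arbitrage).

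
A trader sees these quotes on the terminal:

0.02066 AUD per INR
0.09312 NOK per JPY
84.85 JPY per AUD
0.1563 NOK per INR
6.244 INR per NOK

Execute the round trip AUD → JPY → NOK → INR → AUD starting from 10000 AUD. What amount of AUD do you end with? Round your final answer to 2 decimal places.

10000 AUD × 84.85 = 848500 JPY
848500 JPY × 0.09312 = 79012.32 NOK
79012.32 NOK × 6.244 = 493352.92608 INR
493352.92608 INR × 0.02066 = 10192.6714528128 AUD

10192.67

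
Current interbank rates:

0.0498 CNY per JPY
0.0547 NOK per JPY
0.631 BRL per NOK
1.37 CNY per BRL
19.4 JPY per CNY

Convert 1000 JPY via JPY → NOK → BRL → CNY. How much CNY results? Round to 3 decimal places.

1000 JPY × 0.0547 = 54.7 NOK
54.7 NOK × 0.631 = 34.5157 BRL
34.5157 BRL × 1.37 = 47.286509 CNY

47.287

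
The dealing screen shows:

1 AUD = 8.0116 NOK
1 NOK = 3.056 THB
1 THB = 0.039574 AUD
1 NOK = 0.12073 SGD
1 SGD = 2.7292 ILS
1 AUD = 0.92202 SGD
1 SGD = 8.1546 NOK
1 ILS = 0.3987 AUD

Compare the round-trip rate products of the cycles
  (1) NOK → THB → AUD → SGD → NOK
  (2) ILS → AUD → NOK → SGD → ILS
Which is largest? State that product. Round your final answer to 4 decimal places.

1.0525

(1) 3.056 × 0.039574 × 0.92202 × 8.1546 = 0.90930
(2) 0.3987 × 8.0116 × 0.12073 × 2.7292 = 1.05249
Highest is cycle (2) at 1.0525 (>1, arbitrage).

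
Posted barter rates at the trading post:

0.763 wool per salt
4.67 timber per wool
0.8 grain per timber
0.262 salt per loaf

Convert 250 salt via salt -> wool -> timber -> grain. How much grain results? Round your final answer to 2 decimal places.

250 salt × 0.763 = 190.75 wool
190.75 wool × 4.67 = 890.8025 timber
890.8025 timber × 0.8 = 712.642 grain

712.64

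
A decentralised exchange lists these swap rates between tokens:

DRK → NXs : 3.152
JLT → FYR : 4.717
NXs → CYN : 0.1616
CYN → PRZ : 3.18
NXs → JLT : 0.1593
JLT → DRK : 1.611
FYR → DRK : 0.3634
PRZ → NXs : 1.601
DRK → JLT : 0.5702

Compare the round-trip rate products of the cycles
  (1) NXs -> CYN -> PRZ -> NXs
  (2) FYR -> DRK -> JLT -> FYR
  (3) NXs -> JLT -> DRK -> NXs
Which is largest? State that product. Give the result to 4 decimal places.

(1) 0.1616 × 3.18 × 1.601 = 0.82273
(2) 0.3634 × 0.5702 × 4.717 = 0.97741
(3) 0.1593 × 1.611 × 3.152 = 0.80891
Highest is cycle (2) at 0.9774 (≤1, no arbitrage).

0.9774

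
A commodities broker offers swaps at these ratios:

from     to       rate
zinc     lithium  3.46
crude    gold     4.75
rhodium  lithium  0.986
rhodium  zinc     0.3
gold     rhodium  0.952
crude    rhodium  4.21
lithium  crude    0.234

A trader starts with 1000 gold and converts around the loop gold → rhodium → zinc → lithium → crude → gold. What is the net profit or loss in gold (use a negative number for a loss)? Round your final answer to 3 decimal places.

1000 gold × 0.952 = 952 rhodium
952 rhodium × 0.3 = 285.6 zinc
285.6 zinc × 3.46 = 988.176 lithium
988.176 lithium × 0.234 = 231.233184 crude
231.233184 crude × 4.75 = 1098.357624 gold
Net change: 1098.357624 − 1000 = 98.357624 gold

98.358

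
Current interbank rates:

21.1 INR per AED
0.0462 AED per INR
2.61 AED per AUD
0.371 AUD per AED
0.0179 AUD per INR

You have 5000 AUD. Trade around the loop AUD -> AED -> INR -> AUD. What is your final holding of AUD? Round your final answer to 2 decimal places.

4928.85

5000 AUD × 2.61 = 13050 AED
13050 AED × 21.1 = 275355 INR
275355 INR × 0.0179 = 4928.8545 AUD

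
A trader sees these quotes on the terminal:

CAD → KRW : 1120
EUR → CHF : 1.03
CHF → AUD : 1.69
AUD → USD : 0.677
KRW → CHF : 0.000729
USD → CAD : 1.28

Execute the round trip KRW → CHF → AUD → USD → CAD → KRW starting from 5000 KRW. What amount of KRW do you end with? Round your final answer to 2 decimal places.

5978.62

5000 KRW × 0.000729 = 3.645 CHF
3.645 CHF × 1.69 = 6.16005 AUD
6.16005 AUD × 0.677 = 4.17035385 USD
4.17035385 USD × 1.28 = 5.338052928 CAD
5.338052928 CAD × 1120 = 5978.61927936 KRW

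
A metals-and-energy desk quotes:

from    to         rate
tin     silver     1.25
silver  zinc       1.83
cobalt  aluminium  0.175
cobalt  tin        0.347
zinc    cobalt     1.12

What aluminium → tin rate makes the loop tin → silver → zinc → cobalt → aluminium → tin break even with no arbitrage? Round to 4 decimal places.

2.2304

Known legs of the cycle: 1.25 × 1.83 × 1.12 × 0.175 = 0.44835
For no arbitrage the full-cycle product must be 1, so the missing rate is 1 / 0.44835 ≈ 2.230400.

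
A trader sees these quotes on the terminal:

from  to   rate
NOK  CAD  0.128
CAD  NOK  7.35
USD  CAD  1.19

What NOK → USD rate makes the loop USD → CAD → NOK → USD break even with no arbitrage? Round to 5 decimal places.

Known legs of the cycle: 1.19 × 7.35 = 8.7465
For no arbitrage the full-cycle product must be 1, so the missing rate is 1 / 8.7465 ≈ 0.1143314.

0.11433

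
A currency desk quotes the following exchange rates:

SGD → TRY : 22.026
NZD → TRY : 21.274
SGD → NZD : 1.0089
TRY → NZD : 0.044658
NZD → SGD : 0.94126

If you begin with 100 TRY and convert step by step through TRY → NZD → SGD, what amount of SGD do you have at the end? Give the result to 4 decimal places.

4.2035

100 TRY × 0.044658 = 4.4658 NZD
4.4658 NZD × 0.94126 = 4.203478908 SGD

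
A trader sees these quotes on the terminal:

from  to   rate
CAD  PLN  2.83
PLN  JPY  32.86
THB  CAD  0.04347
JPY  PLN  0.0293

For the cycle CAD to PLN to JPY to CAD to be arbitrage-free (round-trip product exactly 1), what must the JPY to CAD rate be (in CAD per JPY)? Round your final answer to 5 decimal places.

0.01075

Known legs of the cycle: 2.83 × 32.86 = 92.9938
For no arbitrage the full-cycle product must be 1, so the missing rate is 1 / 92.9938 ≈ 0.0107534.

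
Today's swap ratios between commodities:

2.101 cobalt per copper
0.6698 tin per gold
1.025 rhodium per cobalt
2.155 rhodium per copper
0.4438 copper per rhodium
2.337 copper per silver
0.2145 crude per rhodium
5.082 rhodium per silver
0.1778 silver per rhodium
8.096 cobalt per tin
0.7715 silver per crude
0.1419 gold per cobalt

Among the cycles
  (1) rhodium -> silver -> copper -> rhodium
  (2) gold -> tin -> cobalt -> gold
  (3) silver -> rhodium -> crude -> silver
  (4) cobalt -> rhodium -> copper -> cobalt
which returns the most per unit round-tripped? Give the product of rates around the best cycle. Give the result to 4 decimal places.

0.9557

(1) 0.1778 × 2.337 × 2.155 = 0.89544
(2) 0.6698 × 8.096 × 0.1419 = 0.76948
(3) 5.082 × 0.2145 × 0.7715 = 0.84100
(4) 1.025 × 0.4438 × 2.101 = 0.95573
Highest is cycle (4) at 0.9557 (≤1, no arbitrage).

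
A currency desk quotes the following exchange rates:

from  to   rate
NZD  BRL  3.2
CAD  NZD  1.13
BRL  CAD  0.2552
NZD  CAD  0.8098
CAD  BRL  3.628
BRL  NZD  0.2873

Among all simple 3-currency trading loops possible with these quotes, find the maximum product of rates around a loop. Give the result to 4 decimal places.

BRL→CAD→NZD→BRL: 0.2552 × 1.13 × 3.2 = 0.92280
BRL→NZD→CAD→BRL: 0.2873 × 0.8098 × 3.628 = 0.84407
Maximum is BRL→CAD→NZD→BRL at 0.9228; no arbitrage — every cycle loses value.

0.9228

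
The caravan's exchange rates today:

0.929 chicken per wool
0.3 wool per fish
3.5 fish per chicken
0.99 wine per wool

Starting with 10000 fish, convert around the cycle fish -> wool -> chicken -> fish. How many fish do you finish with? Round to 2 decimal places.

9754.50

10000 fish × 0.3 = 3000 wool
3000 wool × 0.929 = 2787 chicken
2787 chicken × 3.5 = 9754.5 fish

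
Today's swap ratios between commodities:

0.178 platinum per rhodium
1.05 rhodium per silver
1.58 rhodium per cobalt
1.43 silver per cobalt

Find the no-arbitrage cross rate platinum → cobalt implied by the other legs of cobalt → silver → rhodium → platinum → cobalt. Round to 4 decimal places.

Known legs of the cycle: 1.43 × 1.05 × 0.178 = 0.267267
For no arbitrage the full-cycle product must be 1, so the missing rate is 1 / 0.267267 ≈ 3.741577.

3.7416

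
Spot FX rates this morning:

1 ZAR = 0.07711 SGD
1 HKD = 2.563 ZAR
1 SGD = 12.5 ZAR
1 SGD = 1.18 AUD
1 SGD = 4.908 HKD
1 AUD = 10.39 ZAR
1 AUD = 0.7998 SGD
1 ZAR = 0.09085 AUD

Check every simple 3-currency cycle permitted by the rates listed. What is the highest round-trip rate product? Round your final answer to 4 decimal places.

0.9700

SGD→HKD→ZAR→SGD: 4.908 × 2.563 × 0.07711 = 0.96998
SGD→AUD→ZAR→SGD: 1.18 × 10.39 × 0.07711 = 0.94538
SGD→ZAR→AUD→SGD: 12.5 × 0.09085 × 0.7998 = 0.90827
Maximum is SGD→HKD→ZAR→SGD at 0.9700; no arbitrage — every cycle loses value.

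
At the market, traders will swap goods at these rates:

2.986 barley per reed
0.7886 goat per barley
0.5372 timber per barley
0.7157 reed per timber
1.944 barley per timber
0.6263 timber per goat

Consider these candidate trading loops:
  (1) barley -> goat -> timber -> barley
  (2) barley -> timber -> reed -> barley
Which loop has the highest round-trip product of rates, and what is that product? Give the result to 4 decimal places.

(1) 0.7886 × 0.6263 × 1.944 = 0.96014
(2) 0.5372 × 0.7157 × 2.986 = 1.14804
Highest is cycle (2) at 1.1480 (>1, arbitrage).

1.1480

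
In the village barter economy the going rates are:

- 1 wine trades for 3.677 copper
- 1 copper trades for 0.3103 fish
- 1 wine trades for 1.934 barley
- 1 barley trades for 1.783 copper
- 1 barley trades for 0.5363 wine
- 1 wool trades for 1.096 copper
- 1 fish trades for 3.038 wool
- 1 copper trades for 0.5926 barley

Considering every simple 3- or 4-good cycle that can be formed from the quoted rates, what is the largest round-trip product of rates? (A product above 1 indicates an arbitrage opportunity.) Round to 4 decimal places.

copper→barley→wine→copper: 0.5926 × 0.5363 × 3.677 = 1.16859
fish→wool→copper→fish: 3.038 × 1.096 × 0.3103 = 1.03319
Maximum is copper→barley→wine→copper at 1.1686; arbitrage exists.

1.1686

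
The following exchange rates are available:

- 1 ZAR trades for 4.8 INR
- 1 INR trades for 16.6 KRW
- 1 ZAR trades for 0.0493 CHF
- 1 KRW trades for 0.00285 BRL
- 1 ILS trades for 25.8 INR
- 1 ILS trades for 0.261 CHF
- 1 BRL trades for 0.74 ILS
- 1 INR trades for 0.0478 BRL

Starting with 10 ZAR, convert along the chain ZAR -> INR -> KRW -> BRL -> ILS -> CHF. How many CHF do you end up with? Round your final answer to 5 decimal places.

10 ZAR × 4.8 = 48 INR
48 INR × 16.6 = 796.8 KRW
796.8 KRW × 0.00285 = 2.27088 BRL
2.27088 BRL × 0.74 = 1.6804512 ILS
1.6804512 ILS × 0.261 = 0.4385977632 CHF

0.43860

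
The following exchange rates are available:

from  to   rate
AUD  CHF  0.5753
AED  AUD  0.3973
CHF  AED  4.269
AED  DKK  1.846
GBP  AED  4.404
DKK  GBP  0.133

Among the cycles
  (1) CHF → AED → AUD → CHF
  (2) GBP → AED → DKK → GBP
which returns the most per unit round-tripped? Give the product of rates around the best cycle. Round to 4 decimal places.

(1) 4.269 × 0.3973 × 0.5753 = 0.97575
(2) 4.404 × 1.846 × 0.133 = 1.08126
Highest is cycle (2) at 1.0813 (>1, arbitrage).

1.0813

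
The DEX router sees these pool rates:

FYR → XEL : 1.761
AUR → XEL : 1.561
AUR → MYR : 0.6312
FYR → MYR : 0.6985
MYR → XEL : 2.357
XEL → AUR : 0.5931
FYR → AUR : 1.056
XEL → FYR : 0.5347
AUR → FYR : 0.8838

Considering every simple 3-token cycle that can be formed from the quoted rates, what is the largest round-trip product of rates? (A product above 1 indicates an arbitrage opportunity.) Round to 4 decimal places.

0.9231

XEL→AUR→FYR→XEL: 0.5931 × 0.8838 × 1.761 = 0.92308
XEL→AUR→MYR→XEL: 0.5931 × 0.6312 × 2.357 = 0.88238
XEL→FYR→AUR→XEL: 0.5347 × 1.056 × 1.561 = 0.88141
XEL→FYR→MYR→XEL: 0.5347 × 0.6985 × 2.357 = 0.88031
Maximum is XEL→AUR→FYR→XEL at 0.9231; no arbitrage — every cycle loses value.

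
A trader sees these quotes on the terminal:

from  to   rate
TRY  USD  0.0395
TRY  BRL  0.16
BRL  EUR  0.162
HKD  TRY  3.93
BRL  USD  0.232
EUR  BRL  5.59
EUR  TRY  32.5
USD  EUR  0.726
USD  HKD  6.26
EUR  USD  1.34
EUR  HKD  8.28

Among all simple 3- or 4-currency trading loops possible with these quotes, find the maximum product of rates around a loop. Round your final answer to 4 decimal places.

0.9718

TRY→USD→HKD→TRY: 0.0395 × 6.26 × 3.93 = 0.97177
EUR→BRL→USD→EUR: 5.59 × 0.232 × 0.726 = 0.94153
TRY→USD→EUR→HKD→TRY: 0.0395 × 0.726 × 8.28 × 3.93 = 0.93316
TRY→USD→EUR→TRY: 0.0395 × 0.726 × 32.5 = 0.93200
TRY→BRL→USD→HKD→TRY: 0.16 × 0.232 × 6.26 × 3.93 = 0.91322
TRY→BRL→USD→EUR→TRY: 0.16 × 0.232 × 0.726 × 32.5 = 0.87585
TRY→BRL→EUR→HKD→TRY: 0.16 × 0.162 × 8.28 × 3.93 = 0.84345
TRY→BRL→EUR→TRY: 0.16 × 0.162 × 32.5 = 0.84240
Maximum is TRY→USD→HKD→TRY at 0.9718; no arbitrage — every cycle loses value.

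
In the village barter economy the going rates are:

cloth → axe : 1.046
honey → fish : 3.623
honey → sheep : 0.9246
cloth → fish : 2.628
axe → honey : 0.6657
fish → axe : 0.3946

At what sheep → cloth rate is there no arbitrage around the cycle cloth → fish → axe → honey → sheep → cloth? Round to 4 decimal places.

1.5667

Known legs of the cycle: 2.628 × 0.3946 × 0.6657 × 0.9246 = 0.638285366594736
For no arbitrage the full-cycle product must be 1, so the missing rate is 1 / 0.638285366594736 ≈ 1.566697.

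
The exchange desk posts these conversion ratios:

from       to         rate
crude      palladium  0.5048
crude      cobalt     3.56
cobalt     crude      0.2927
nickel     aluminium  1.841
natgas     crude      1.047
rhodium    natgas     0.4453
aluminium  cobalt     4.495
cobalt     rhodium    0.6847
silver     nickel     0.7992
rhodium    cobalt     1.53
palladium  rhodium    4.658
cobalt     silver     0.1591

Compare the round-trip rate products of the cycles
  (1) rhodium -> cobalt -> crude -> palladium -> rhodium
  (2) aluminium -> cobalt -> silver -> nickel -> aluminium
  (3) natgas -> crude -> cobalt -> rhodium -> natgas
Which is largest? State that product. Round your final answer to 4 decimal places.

1.1364

(1) 1.53 × 0.2927 × 0.5048 × 4.658 = 1.05301
(2) 4.495 × 0.1591 × 0.7992 × 1.841 = 1.05223
(3) 1.047 × 3.56 × 0.6847 × 0.4453 = 1.13645
Highest is cycle (3) at 1.1364 (>1, arbitrage).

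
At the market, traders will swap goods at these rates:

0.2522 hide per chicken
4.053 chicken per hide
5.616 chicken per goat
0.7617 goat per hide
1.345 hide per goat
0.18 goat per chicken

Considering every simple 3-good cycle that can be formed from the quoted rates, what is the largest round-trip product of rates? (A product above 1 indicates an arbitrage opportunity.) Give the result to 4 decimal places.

goat→chicken→hide→goat: 5.616 × 0.2522 × 0.7617 = 1.07884
goat→hide→chicken→goat: 1.345 × 4.053 × 0.18 = 0.98123
Maximum is goat→chicken→hide→goat at 1.0788; arbitrage exists.

1.0788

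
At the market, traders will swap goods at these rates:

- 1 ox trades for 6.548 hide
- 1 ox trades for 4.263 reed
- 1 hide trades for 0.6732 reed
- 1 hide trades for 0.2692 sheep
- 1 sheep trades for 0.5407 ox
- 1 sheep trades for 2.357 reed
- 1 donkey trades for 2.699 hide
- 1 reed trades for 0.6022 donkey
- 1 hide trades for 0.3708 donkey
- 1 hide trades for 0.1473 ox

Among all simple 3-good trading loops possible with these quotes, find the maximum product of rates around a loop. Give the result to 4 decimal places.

1.0942

donkey→hide→reed→donkey: 2.699 × 0.6732 × 0.6022 = 1.09418
hide→sheep→ox→hide: 0.2692 × 0.5407 × 6.548 = 0.95310
Maximum is donkey→hide→reed→donkey at 1.0942; arbitrage exists.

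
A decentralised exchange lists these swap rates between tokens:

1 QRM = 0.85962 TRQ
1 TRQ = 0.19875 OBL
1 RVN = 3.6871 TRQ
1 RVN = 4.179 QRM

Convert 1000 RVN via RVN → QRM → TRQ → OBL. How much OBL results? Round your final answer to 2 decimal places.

713.98

1000 RVN × 4.179 = 4179 QRM
4179 QRM × 0.85962 = 3592.35198 TRQ
3592.35198 TRQ × 0.19875 = 713.979956025 OBL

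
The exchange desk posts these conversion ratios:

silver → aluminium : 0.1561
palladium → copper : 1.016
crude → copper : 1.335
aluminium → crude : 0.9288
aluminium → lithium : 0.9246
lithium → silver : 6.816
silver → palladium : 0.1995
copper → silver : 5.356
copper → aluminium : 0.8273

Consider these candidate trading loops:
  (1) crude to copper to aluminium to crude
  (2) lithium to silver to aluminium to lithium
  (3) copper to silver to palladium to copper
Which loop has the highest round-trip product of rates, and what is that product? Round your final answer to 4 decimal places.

1.0856

(1) 1.335 × 0.8273 × 0.9288 = 1.02581
(2) 6.816 × 0.1561 × 0.9246 = 0.98375
(3) 5.356 × 0.1995 × 1.016 = 1.08562
Highest is cycle (3) at 1.0856 (>1, arbitrage).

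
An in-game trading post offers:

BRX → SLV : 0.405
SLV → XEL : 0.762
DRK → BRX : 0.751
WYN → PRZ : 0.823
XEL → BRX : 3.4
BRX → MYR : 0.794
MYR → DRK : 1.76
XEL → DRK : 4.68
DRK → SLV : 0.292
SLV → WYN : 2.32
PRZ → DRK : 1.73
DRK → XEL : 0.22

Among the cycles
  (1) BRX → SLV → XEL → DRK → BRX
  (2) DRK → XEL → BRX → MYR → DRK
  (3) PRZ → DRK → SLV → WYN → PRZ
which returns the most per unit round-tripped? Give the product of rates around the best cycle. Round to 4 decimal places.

(1) 0.405 × 0.762 × 4.68 × 0.751 = 1.08467
(2) 0.22 × 3.4 × 0.794 × 1.76 = 1.04529
(3) 1.73 × 0.292 × 2.32 × 0.823 = 0.96453
Highest is cycle (1) at 1.0847 (>1, arbitrage).

1.0847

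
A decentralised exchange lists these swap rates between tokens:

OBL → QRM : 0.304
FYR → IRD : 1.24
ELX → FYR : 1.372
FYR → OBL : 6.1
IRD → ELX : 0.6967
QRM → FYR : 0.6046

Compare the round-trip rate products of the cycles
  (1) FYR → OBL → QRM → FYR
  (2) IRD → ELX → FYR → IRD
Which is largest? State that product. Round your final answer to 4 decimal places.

(1) 6.1 × 0.304 × 0.6046 = 1.12117
(2) 0.6967 × 1.372 × 1.24 = 1.18528
Highest is cycle (2) at 1.1853 (>1, arbitrage).

1.1853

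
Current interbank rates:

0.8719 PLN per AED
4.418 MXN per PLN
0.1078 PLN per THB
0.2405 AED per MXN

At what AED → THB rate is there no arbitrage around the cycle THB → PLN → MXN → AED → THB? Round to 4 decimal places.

Known legs of the cycle: 0.1078 × 4.418 × 0.2405 = 0.1145406262
For no arbitrage the full-cycle product must be 1, so the missing rate is 1 / 0.1145406262 ≈ 8.730527.

8.7305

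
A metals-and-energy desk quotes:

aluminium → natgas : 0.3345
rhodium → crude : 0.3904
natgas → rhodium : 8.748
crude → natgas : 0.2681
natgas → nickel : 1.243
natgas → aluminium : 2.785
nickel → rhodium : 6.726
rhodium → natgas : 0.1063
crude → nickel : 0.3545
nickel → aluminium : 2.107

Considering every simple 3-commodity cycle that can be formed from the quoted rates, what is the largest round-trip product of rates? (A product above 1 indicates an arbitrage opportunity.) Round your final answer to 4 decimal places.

rhodium→crude→nickel→rhodium: 0.3904 × 0.3545 × 6.726 = 0.93086
natgas→rhodium→crude→natgas: 8.748 × 0.3904 × 0.2681 = 0.91562
natgas→nickel→rhodium→natgas: 1.243 × 6.726 × 0.1063 = 0.88871
natgas→nickel→aluminium→natgas: 1.243 × 2.107 × 0.3345 = 0.87606
Maximum is rhodium→crude→nickel→rhodium at 0.9309; no arbitrage — every cycle loses value.

0.9309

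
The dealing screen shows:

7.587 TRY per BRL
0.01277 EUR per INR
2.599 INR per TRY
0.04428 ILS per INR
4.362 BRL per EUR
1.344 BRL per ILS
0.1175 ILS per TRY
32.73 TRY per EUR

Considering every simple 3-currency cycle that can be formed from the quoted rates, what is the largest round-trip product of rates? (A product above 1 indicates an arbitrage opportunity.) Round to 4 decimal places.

1.1981

BRL→TRY→ILS→BRL: 7.587 × 0.1175 × 1.344 = 1.19814
INR→EUR→TRY→INR: 0.01277 × 32.73 × 2.599 = 1.08628
Maximum is BRL→TRY→ILS→BRL at 1.1981; arbitrage exists.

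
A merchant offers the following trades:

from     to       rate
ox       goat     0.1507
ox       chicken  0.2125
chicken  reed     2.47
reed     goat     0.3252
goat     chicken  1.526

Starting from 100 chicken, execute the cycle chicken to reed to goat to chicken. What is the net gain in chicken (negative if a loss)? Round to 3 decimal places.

100 chicken × 2.47 = 247 reed
247 reed × 0.3252 = 80.3244 goat
80.3244 goat × 1.526 = 122.5750344 chicken
Net change: 122.5750344 − 100 = 22.5750344 chicken

22.575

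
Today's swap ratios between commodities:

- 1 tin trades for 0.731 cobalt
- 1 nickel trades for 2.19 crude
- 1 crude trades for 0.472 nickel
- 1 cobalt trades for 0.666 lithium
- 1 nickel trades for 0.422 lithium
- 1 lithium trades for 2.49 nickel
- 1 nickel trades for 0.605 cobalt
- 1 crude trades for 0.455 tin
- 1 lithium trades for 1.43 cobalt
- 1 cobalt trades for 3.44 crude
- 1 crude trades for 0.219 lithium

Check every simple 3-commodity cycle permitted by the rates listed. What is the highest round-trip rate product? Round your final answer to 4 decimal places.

1.1942

nickel→crude→lithium→nickel: 2.19 × 0.219 × 2.49 = 1.19423
crude→tin→cobalt→crude: 0.455 × 0.731 × 3.44 = 1.14416
crude→lithium→cobalt→crude: 0.219 × 1.43 × 3.44 = 1.07730
nickel→cobalt→lithium→nickel: 0.605 × 0.666 × 2.49 = 1.00330
nickel→cobalt→crude→nickel: 0.605 × 3.44 × 0.472 = 0.98233
Maximum is nickel→crude→lithium→nickel at 1.1942; arbitrage exists.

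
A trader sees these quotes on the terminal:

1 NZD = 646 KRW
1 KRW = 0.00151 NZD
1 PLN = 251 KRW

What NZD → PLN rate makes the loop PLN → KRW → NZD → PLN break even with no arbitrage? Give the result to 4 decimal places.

2.6385

Known legs of the cycle: 251 × 0.00151 = 0.37901
For no arbitrage the full-cycle product must be 1, so the missing rate is 1 / 0.37901 ≈ 2.638453.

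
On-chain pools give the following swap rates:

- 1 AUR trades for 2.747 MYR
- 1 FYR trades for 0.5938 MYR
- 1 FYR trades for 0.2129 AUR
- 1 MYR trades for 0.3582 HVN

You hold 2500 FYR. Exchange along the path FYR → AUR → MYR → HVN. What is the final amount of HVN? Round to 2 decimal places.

523.72

2500 FYR × 0.2129 = 532.25 AUR
532.25 AUR × 2.747 = 1462.09075 MYR
1462.09075 MYR × 0.3582 = 523.72090665 HVN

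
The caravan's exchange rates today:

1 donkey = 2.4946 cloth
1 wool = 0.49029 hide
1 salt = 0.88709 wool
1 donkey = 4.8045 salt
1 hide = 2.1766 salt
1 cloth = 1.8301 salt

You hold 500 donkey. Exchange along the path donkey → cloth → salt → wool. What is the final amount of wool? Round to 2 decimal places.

500 donkey × 2.4946 = 1247.3 cloth
1247.3 cloth × 1.8301 = 2282.68373 salt
2282.68373 salt × 0.88709 = 2024.9459100457 wool

2024.95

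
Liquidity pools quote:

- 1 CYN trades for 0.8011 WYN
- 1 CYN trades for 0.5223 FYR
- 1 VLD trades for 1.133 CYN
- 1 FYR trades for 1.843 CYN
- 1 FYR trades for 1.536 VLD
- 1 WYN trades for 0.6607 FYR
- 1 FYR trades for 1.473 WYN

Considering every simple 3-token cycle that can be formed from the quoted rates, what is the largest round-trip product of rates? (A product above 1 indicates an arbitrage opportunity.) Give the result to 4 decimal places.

0.9755

CYN→WYN→FYR→CYN: 0.8011 × 0.6607 × 1.843 = 0.97548
VLD→CYN→FYR→VLD: 1.133 × 0.5223 × 1.536 = 0.90895
Maximum is CYN→WYN→FYR→CYN at 0.9755; no arbitrage — every cycle loses value.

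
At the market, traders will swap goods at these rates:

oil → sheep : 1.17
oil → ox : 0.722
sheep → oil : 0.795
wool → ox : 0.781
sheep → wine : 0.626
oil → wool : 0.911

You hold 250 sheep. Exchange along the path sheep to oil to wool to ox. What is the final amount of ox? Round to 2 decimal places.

250 sheep × 0.795 = 198.75 oil
198.75 oil × 0.911 = 181.06125 wool
181.06125 wool × 0.781 = 141.40883625 ox

141.41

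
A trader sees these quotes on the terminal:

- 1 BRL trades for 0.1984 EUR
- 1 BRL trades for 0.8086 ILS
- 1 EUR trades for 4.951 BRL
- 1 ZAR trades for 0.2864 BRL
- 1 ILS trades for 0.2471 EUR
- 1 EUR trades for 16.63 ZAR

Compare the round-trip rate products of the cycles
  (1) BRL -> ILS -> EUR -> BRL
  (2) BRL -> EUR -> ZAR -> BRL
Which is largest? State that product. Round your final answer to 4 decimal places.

0.9892

(1) 0.8086 × 0.2471 × 4.951 = 0.98923
(2) 0.1984 × 16.63 × 0.2864 = 0.94495
Highest is cycle (1) at 0.9892 (≤1, no arbitrage).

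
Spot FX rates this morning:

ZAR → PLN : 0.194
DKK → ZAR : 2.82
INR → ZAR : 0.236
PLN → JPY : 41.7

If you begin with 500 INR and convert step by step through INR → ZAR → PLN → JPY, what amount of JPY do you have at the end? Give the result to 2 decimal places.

500 INR × 0.236 = 118 ZAR
118 ZAR × 0.194 = 22.892 PLN
22.892 PLN × 41.7 = 954.5964 JPY

954.60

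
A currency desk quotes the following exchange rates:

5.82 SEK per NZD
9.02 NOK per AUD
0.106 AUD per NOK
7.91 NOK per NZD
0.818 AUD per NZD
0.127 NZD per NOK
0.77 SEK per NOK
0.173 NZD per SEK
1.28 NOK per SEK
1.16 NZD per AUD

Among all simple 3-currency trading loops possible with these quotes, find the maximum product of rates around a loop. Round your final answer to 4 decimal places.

SEK→NZD→NOK→SEK: 0.173 × 7.91 × 0.77 = 1.05369
AUD→NZD→NOK→AUD: 1.16 × 7.91 × 0.106 = 0.97261
SEK→NOK→NZD→SEK: 1.28 × 0.127 × 5.82 = 0.94610
AUD→NOK→NZD→AUD: 9.02 × 0.127 × 0.818 = 0.93705
Maximum is SEK→NZD→NOK→SEK at 1.0537; arbitrage exists.

1.0537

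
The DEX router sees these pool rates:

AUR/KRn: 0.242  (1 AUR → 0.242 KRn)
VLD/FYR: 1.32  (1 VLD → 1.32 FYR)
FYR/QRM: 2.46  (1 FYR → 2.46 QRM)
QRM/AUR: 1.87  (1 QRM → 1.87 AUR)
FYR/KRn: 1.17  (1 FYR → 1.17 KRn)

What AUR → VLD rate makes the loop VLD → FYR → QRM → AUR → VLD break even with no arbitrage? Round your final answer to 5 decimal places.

Known legs of the cycle: 1.32 × 2.46 × 1.87 = 6.072264
For no arbitrage the full-cycle product must be 1, so the missing rate is 1 / 6.072264 ≈ 0.1646832.

0.16468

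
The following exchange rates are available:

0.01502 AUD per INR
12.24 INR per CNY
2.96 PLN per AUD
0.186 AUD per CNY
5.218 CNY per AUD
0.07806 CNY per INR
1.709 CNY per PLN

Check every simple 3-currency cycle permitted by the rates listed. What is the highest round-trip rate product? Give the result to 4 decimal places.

0.9593

INR→AUD→CNY→INR: 0.01502 × 5.218 × 12.24 = 0.95930
CNY→AUD→PLN→CNY: 0.186 × 2.96 × 1.709 = 0.94091
Maximum is INR→AUD→CNY→INR at 0.9593; no arbitrage — every cycle loses value.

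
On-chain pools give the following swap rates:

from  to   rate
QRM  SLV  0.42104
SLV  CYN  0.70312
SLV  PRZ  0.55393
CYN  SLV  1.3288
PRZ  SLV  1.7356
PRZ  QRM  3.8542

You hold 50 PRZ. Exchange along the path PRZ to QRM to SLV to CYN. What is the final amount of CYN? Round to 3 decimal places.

50 PRZ × 3.8542 = 192.71 QRM
192.71 QRM × 0.42104 = 81.1386184 SLV
81.1386184 SLV × 0.70312 = 57.050185369408 CYN

57.050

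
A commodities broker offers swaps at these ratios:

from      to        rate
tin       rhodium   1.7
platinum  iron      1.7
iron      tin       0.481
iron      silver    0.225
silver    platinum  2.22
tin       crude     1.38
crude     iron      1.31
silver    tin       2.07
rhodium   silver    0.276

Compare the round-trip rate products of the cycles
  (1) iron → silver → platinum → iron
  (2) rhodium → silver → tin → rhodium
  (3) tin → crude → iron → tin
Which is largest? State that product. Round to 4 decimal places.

0.9712

(1) 0.225 × 2.22 × 1.7 = 0.84915
(2) 0.276 × 2.07 × 1.7 = 0.97124
(3) 1.38 × 1.31 × 0.481 = 0.86955
Highest is cycle (2) at 0.9712 (≤1, no arbitrage).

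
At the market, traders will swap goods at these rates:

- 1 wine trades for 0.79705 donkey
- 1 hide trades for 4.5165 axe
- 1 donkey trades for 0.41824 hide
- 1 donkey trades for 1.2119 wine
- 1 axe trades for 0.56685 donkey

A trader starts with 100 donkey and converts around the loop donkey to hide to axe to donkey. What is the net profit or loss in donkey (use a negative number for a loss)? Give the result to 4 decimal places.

100 donkey × 0.41824 = 41.824 hide
41.824 hide × 4.5165 = 188.898096 axe
188.898096 axe × 0.56685 = 107.0768857176 donkey
Net change: 107.0768857176 − 100 = 7.0768857176 donkey

7.0769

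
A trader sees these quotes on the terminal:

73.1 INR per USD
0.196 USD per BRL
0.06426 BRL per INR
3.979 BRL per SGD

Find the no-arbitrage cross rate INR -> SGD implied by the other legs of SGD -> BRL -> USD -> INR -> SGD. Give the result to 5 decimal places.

0.01754

Known legs of the cycle: 3.979 × 0.196 × 73.1 = 57.0095204
For no arbitrage the full-cycle product must be 1, so the missing rate is 1 / 57.0095204 ≈ 0.0175409.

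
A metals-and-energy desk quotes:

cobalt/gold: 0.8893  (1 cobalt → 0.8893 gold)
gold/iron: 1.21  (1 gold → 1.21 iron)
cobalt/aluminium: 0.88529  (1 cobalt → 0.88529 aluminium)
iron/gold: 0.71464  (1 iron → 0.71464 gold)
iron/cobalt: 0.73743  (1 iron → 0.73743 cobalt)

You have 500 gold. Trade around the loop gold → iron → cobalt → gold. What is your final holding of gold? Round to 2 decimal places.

500 gold × 1.21 = 605 iron
605 iron × 0.73743 = 446.14515 cobalt
446.14515 cobalt × 0.8893 = 396.756881895 gold

396.76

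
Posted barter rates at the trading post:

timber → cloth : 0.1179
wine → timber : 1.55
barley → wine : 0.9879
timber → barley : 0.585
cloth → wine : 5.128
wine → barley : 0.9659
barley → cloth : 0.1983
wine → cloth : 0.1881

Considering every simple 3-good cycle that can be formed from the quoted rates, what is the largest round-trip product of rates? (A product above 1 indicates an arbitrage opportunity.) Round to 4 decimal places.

cloth→wine→barley→cloth: 5.128 × 0.9659 × 0.1983 = 0.98221
cloth→wine→timber→cloth: 5.128 × 1.55 × 0.1179 = 0.93712
wine→timber→barley→wine: 1.55 × 0.585 × 0.9879 = 0.89578
Maximum is cloth→wine→barley→cloth at 0.9822; no arbitrage — every cycle loses value.

0.9822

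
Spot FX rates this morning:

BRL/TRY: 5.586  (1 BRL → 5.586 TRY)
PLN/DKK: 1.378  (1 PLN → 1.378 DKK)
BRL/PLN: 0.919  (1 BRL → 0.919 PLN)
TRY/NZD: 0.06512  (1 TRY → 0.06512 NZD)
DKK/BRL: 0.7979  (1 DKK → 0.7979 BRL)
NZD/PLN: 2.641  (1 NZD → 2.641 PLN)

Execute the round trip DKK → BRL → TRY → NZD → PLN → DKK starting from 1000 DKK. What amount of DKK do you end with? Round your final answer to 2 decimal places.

1056.29

1000 DKK × 0.7979 = 797.9 BRL
797.9 BRL × 5.586 = 4457.0694 TRY
4457.0694 TRY × 0.06512 = 290.244359328 NZD
290.244359328 NZD × 2.641 = 766.535352985248 PLN
766.535352985248 PLN × 1.378 = 1056.285716413671744 DKK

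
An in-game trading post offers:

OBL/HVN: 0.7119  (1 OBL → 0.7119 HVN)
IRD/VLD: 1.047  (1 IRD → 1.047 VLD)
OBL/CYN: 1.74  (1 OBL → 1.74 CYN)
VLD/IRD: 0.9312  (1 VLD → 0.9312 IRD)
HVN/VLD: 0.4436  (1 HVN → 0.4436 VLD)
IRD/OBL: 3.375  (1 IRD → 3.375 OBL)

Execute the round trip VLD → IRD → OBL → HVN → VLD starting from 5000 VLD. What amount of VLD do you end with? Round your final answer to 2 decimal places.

5000 VLD × 0.9312 = 4656 IRD
4656 IRD × 3.375 = 15714 OBL
15714 OBL × 0.7119 = 11186.7966 HVN
11186.7966 HVN × 0.4436 = 4962.46297176 VLD

4962.46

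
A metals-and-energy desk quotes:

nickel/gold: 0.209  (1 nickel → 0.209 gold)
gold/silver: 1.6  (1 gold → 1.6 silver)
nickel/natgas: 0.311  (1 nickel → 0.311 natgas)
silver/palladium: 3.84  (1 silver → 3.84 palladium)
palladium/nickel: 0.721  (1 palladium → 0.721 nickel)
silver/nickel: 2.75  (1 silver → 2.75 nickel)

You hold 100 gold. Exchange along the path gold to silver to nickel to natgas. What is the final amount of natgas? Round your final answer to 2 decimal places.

136.84

100 gold × 1.6 = 160 silver
160 silver × 2.75 = 440 nickel
440 nickel × 0.311 = 136.84 natgas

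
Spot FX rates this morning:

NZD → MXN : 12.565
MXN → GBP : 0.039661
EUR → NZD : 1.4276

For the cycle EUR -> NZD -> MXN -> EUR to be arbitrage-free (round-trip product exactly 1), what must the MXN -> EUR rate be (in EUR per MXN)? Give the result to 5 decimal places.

Known legs of the cycle: 1.4276 × 12.565 = 17.937794
For no arbitrage the full-cycle product must be 1, so the missing rate is 1 / 17.937794 ≈ 0.0557482.

0.05575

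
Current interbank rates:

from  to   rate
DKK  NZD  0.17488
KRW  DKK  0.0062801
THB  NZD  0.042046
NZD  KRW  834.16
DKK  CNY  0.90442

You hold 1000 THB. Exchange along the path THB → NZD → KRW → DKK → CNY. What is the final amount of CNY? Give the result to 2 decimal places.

199.21

1000 THB × 0.042046 = 42.046 NZD
42.046 NZD × 834.16 = 35073.09136 KRW
35073.09136 KRW × 0.0062801 = 220.262521049936 DKK
220.262521049936 DKK × 0.90442 = 199.20982928798311712 CNY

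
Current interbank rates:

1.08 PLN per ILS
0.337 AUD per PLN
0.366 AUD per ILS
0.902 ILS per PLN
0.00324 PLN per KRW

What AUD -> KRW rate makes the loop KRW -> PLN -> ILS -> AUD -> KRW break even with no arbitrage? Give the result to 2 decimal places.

934.90

Known legs of the cycle: 0.00324 × 0.902 × 0.366 = 0.00106962768
For no arbitrage the full-cycle product must be 1, so the missing rate is 1 / 0.00106962768 ≈ 934.9048.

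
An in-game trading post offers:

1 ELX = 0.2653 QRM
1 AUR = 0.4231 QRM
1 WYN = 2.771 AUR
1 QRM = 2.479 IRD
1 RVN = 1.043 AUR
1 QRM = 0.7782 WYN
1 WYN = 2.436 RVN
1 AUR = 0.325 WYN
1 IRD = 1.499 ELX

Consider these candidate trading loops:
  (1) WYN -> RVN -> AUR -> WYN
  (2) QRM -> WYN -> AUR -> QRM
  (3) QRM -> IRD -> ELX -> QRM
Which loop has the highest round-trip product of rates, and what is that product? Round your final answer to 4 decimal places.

(1) 2.436 × 1.043 × 0.325 = 0.82574
(2) 0.7782 × 2.771 × 0.4231 = 0.91237
(3) 2.479 × 1.499 × 0.2653 = 0.98586
Highest is cycle (3) at 0.9859 (≤1, no arbitrage).

0.9859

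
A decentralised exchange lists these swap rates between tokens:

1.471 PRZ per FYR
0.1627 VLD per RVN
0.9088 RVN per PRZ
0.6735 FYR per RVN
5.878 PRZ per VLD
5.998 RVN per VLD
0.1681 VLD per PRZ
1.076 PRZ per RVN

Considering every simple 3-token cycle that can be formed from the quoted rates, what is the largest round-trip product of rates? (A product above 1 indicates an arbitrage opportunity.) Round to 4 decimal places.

1.0849

VLD→RVN→PRZ→VLD: 5.998 × 1.076 × 0.1681 = 1.08489
FYR→PRZ→RVN→FYR: 1.471 × 0.9088 × 0.6735 = 0.90036
VLD→PRZ→RVN→VLD: 5.878 × 0.9088 × 0.1627 = 0.86913
Maximum is VLD→RVN→PRZ→VLD at 1.0849; arbitrage exists.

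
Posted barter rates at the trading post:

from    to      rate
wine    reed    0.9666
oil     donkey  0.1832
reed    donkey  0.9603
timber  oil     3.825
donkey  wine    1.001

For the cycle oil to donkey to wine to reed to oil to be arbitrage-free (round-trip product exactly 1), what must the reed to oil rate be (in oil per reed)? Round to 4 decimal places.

5.6415

Known legs of the cycle: 0.1832 × 1.001 × 0.9666 = 0.17725820112
For no arbitrage the full-cycle product must be 1, so the missing rate is 1 / 0.17725820112 ≈ 5.641488.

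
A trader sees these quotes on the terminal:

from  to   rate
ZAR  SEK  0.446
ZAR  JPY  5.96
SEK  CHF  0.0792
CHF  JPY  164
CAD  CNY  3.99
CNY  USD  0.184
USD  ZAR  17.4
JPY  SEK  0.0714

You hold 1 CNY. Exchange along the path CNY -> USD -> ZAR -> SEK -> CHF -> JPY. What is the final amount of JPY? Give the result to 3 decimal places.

1 CNY × 0.184 = 0.184 USD
0.184 USD × 17.4 = 3.2016 ZAR
3.2016 ZAR × 0.446 = 1.4279136 SEK
1.4279136 SEK × 0.0792 = 0.11309075712 CHF
0.11309075712 CHF × 164 = 18.54688416768 JPY

18.547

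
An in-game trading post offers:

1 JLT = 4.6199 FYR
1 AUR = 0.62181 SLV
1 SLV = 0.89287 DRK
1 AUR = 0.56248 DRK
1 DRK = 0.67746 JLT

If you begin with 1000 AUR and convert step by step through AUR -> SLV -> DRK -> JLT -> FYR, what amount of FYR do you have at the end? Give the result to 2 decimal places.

1000 AUR × 0.62181 = 621.81 SLV
621.81 SLV × 0.89287 = 555.1954947 DRK
555.1954947 DRK × 0.67746 = 376.122739839462 JLT
376.122739839462 JLT × 4.6199 = 1737.6494457843304938 FYR

1737.65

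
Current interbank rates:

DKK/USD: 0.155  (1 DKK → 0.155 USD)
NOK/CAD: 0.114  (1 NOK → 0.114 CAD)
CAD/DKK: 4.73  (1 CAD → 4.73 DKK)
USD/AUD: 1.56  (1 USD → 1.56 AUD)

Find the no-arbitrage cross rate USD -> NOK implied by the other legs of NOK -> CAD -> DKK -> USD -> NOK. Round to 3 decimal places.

11.965

Known legs of the cycle: 0.114 × 4.73 × 0.155 = 0.0835791
For no arbitrage the full-cycle product must be 1, so the missing rate is 1 / 0.0835791 ≈ 11.96471.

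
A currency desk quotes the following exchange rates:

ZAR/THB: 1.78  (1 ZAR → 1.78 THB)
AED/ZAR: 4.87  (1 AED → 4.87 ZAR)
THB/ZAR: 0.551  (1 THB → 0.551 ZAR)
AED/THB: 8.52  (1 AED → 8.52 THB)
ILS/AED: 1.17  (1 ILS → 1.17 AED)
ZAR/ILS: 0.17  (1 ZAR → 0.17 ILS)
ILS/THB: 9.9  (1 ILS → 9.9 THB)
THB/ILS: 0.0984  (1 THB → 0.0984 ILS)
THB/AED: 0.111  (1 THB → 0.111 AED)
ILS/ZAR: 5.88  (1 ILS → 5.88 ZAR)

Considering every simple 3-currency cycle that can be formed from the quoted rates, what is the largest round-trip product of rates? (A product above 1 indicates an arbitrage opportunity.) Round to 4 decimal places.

1.0299

ZAR→THB→ILS→ZAR: 1.78 × 0.0984 × 5.88 = 1.02989
ILS→AED→THB→ILS: 1.17 × 8.52 × 0.0984 = 0.98089
ZAR→ILS→AED→ZAR: 0.17 × 1.17 × 4.87 = 0.96864
ZAR→THB→AED→ZAR: 1.78 × 0.111 × 4.87 = 0.96221
ZAR→ILS→THB→ZAR: 0.17 × 9.9 × 0.551 = 0.92733
Maximum is ZAR→THB→ILS→ZAR at 1.0299; arbitrage exists.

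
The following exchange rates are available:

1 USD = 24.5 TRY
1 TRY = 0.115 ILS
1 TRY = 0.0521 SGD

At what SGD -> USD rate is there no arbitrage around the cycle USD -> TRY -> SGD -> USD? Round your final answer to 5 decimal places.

Known legs of the cycle: 24.5 × 0.0521 = 1.27645
For no arbitrage the full-cycle product must be 1, so the missing rate is 1 / 1.27645 ≈ 0.7834228.

0.78342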